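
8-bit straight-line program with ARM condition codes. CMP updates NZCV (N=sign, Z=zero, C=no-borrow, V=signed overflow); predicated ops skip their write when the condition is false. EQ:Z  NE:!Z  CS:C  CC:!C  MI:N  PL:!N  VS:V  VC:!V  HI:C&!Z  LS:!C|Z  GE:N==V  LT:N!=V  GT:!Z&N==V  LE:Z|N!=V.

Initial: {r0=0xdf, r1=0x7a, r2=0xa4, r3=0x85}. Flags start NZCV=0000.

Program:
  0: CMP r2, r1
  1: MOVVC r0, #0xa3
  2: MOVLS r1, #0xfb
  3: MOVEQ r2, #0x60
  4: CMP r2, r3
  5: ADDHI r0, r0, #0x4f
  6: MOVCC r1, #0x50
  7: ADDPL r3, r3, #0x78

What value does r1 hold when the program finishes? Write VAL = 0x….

VAL = 0x7a

0: ✓ CMP  NZCV=0011
1: · MOVVC
2: · MOVLS
3: · MOVEQ
4: ✓ CMP  NZCV=0010
5: ✓ ADDHI  r0←0x2e
6: · MOVCC
7: ✓ ADDPL  r3←0xfd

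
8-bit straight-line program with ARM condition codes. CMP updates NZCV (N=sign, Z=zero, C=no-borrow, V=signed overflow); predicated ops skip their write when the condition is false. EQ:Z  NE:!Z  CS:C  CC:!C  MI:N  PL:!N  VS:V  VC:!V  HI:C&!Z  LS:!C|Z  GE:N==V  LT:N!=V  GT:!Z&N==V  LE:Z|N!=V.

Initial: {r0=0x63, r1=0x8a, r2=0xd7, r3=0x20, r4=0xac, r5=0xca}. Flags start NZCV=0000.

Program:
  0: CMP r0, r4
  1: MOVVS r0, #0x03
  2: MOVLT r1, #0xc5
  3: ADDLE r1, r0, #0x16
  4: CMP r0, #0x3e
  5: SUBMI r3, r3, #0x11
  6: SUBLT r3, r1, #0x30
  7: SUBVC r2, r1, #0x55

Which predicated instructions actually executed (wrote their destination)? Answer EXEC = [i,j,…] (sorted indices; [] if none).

0: ✓ CMP  NZCV=1001
1: ✓ MOVVS  r0←0x03
2: · MOVLT
3: · ADDLE
4: ✓ CMP  NZCV=1000
5: ✓ SUBMI  r3←0x0f
6: ✓ SUBLT  r3←0x5a
7: ✓ SUBVC  r2←0x35

EXEC = [1,5,6,7]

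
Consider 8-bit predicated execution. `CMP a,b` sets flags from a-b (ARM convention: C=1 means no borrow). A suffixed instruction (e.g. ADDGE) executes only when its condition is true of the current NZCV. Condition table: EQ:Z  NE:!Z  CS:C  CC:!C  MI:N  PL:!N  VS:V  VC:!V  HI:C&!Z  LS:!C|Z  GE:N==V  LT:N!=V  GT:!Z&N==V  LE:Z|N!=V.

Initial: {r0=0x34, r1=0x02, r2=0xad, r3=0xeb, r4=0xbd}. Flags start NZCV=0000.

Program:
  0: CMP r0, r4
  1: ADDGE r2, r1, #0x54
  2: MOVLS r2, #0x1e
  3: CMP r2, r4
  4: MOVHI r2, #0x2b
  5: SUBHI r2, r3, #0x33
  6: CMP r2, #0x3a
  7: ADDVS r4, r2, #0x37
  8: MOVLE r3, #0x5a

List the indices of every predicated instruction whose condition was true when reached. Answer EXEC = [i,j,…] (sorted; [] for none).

0: ✓ CMP  NZCV=0000
1: ✓ ADDGE  r2←0x56
2: ✓ MOVLS  r2←0x1e
3: ✓ CMP  NZCV=0000
4: · MOVHI
5: · SUBHI
6: ✓ CMP  NZCV=1000
7: · ADDVS
8: ✓ MOVLE  r3←0x5a

EXEC = [1,2,8]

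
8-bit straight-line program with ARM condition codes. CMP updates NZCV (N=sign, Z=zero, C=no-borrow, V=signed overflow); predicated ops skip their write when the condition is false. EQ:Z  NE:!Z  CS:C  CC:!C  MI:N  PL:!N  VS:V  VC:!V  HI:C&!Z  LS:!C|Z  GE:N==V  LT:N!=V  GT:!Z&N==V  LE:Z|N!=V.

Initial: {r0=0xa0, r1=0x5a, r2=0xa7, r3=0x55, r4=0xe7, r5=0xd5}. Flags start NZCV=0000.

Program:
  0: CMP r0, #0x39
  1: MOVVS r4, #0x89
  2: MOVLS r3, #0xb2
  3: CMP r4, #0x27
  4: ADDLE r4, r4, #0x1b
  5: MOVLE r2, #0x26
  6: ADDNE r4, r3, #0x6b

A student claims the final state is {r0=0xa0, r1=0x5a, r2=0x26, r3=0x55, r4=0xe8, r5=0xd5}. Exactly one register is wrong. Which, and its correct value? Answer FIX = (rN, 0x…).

0: ✓ CMP  NZCV=0011
1: ✓ MOVVS  r4←0x89
2: · MOVLS
3: ✓ CMP  NZCV=0011
4: ✓ ADDLE  r4←0xa4
5: ✓ MOVLE  r2←0x26
6: ✓ ADDNE  r4←0xc0

FIX = (r4, 0xc0)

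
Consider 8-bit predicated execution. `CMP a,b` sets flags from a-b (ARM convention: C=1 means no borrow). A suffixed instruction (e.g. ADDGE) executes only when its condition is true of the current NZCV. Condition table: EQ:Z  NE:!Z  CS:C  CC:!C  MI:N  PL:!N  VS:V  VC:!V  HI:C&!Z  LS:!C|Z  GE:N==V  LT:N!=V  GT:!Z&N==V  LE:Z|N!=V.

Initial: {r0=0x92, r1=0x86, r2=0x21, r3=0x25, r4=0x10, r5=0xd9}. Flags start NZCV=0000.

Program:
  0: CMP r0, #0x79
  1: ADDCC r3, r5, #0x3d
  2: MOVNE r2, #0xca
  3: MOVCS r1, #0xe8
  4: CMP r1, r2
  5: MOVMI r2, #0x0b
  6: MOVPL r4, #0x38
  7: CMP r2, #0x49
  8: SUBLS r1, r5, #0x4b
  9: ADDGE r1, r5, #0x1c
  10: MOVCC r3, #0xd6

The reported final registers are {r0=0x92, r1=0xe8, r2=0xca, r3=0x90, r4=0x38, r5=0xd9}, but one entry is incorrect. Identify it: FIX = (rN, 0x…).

FIX = (r3, 0x25)

[0] flags=0011 → (cmp)
[1] flags=0011 CC?F → skip
[2] flags=0011 NE?T → r2=0xca
[3] flags=0011 CS?T → r1=0xe8
[4] flags=0010 → (cmp)
[5] flags=0010 MI?F → skip
[6] flags=0010 PL?T → r4=0x38
[7] flags=1010 → (cmp)
[8] flags=1010 LS?F → skip
[9] flags=1010 GE?F → skip
[10] flags=1010 CC?F → skip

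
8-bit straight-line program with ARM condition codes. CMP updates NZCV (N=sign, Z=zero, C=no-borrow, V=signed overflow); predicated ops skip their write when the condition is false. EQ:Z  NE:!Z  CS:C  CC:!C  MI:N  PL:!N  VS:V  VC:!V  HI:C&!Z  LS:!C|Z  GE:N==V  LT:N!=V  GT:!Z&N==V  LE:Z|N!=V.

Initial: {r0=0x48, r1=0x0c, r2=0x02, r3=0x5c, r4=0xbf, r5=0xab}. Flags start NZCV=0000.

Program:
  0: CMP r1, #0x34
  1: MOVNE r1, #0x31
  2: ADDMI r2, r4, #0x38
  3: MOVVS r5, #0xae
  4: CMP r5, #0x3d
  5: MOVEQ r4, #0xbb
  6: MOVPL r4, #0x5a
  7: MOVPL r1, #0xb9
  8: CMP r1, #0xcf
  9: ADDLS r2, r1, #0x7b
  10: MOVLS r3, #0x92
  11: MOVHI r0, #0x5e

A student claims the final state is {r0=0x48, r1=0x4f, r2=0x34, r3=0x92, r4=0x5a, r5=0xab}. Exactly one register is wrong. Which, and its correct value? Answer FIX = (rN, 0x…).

[0] flags=1000 → (cmp)
[1] flags=1000 NE?T → r1=0x31
[2] flags=1000 MI?T → r2=0xf7
[3] flags=1000 VS?F → skip
[4] flags=0011 → (cmp)
[5] flags=0011 EQ?F → skip
[6] flags=0011 PL?T → r4=0x5a
[7] flags=0011 PL?T → r1=0xb9
[8] flags=1000 → (cmp)
[9] flags=1000 LS?T → r2=0x34
[10] flags=1000 LS?T → r3=0x92
[11] flags=1000 HI?F → skip

FIX = (r1, 0xb9)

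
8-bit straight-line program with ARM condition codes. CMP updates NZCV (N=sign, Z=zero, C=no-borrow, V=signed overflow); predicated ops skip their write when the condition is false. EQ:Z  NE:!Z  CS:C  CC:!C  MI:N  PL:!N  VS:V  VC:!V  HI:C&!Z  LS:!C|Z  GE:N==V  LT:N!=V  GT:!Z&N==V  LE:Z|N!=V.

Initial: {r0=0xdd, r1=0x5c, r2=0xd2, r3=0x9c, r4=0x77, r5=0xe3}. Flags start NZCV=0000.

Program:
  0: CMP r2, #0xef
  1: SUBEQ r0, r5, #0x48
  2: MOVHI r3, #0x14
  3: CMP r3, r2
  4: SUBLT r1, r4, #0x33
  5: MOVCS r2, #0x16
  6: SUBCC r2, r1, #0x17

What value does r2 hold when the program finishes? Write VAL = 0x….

VAL = 0x2d

0: ✓ CMP  NZCV=1000
1: · SUBEQ
2: · MOVHI
3: ✓ CMP  NZCV=1000
4: ✓ SUBLT  r1←0x44
5: · MOVCS
6: ✓ SUBCC  r2←0x2d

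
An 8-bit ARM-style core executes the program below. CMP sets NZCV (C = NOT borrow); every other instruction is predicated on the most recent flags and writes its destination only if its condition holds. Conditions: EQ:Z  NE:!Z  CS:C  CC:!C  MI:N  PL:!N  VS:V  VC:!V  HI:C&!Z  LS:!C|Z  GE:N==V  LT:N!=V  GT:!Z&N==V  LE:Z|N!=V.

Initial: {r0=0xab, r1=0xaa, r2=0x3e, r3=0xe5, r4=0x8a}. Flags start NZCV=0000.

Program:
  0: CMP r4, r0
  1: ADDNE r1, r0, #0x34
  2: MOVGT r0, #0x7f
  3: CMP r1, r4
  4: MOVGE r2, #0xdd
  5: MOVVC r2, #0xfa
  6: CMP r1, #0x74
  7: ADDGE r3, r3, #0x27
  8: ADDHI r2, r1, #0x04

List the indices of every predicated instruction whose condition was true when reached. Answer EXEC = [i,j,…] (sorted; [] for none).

EXEC = [1,4,5,8]

[0] flags=1000 → (cmp)
[1] flags=1000 NE?T → r1=0xdf
[2] flags=1000 GT?F → skip
[3] flags=0010 → (cmp)
[4] flags=0010 GE?T → r2=0xdd
[5] flags=0010 VC?T → r2=0xfa
[6] flags=0011 → (cmp)
[7] flags=0011 GE?F → skip
[8] flags=0011 HI?T → r2=0xe3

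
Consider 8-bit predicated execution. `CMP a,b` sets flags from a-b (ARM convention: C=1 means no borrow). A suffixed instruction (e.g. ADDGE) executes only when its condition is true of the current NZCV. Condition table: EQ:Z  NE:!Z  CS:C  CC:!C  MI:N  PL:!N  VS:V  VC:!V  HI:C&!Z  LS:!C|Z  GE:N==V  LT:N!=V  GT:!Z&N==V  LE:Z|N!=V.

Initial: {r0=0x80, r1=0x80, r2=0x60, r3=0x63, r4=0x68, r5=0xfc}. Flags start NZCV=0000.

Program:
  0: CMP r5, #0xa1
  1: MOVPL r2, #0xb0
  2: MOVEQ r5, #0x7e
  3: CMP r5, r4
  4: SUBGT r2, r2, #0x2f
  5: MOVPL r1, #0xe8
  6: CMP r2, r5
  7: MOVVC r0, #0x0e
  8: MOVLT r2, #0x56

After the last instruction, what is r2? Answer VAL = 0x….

VAL = 0x56

0: ✓ CMP  NZCV=0010
1: ✓ MOVPL  r2←0xb0
2: · MOVEQ
3: ✓ CMP  NZCV=1010
4: · SUBGT
5: · MOVPL
6: ✓ CMP  NZCV=1000
7: ✓ MOVVC  r0←0x0e
8: ✓ MOVLT  r2←0x56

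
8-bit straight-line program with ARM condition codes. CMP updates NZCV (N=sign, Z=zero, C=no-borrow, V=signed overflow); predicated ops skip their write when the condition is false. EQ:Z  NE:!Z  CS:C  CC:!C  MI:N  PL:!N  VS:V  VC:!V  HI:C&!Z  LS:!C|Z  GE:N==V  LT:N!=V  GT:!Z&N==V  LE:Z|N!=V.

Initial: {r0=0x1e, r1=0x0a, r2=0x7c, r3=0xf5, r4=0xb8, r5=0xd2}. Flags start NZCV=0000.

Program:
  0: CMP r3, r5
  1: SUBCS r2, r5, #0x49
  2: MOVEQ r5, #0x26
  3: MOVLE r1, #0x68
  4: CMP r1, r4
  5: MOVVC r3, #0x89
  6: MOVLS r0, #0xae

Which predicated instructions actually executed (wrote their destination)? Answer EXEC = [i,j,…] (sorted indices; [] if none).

0: ✓ CMP  NZCV=0010
1: ✓ SUBCS  r2←0x89
2: · MOVEQ
3: · MOVLE
4: ✓ CMP  NZCV=0000
5: ✓ MOVVC  r3←0x89
6: ✓ MOVLS  r0←0xae

EXEC = [1,5,6]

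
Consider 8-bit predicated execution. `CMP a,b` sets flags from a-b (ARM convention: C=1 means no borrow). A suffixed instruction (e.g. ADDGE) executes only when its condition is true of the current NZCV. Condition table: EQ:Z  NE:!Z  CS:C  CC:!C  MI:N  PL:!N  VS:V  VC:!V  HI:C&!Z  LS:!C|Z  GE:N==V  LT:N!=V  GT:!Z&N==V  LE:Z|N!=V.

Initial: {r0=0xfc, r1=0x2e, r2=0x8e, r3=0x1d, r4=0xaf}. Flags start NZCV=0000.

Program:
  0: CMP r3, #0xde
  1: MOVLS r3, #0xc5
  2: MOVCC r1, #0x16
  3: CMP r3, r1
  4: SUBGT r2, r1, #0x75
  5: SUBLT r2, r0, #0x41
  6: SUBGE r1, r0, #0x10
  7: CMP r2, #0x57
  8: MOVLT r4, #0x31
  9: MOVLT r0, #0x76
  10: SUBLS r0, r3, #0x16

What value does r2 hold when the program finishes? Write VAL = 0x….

VAL = 0xbb

0: ✓ CMP  NZCV=0000
1: ✓ MOVLS  r3←0xc5
2: ✓ MOVCC  r1←0x16
3: ✓ CMP  NZCV=1010
4: · SUBGT
5: ✓ SUBLT  r2←0xbb
6: · SUBGE
7: ✓ CMP  NZCV=0011
8: ✓ MOVLT  r4←0x31
9: ✓ MOVLT  r0←0x76
10: · SUBLS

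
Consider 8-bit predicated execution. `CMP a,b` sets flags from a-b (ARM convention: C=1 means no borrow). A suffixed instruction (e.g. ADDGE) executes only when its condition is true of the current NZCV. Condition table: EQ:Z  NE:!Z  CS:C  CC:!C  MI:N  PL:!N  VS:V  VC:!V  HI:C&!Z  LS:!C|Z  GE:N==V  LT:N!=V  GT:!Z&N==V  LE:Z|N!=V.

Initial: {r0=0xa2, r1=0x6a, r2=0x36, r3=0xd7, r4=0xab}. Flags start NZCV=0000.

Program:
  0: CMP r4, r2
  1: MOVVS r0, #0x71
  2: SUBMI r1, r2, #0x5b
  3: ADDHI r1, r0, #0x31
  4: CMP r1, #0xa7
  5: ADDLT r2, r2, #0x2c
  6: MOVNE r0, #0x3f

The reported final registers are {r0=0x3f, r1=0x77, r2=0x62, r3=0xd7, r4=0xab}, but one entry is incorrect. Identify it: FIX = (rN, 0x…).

0: ✓ CMP  NZCV=0011
1: ✓ MOVVS  r0←0x71
2: · SUBMI
3: ✓ ADDHI  r1←0xa2
4: ✓ CMP  NZCV=1000
5: ✓ ADDLT  r2←0x62
6: ✓ MOVNE  r0←0x3f

FIX = (r1, 0xa2)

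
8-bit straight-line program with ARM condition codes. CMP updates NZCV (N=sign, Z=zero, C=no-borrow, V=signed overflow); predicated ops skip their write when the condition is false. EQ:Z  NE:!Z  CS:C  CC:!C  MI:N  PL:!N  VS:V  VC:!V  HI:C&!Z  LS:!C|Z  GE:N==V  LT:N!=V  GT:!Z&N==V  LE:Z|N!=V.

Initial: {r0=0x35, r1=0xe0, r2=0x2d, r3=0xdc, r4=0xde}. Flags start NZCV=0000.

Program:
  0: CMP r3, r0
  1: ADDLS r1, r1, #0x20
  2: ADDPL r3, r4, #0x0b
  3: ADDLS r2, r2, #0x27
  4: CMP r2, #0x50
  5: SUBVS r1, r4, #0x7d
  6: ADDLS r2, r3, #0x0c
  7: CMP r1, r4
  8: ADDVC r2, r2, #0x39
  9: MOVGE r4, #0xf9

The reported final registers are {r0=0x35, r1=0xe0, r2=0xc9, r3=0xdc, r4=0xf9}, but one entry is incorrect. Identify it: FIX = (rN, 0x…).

FIX = (r2, 0x21)

[0] flags=1010 → (cmp)
[1] flags=1010 LS?F → skip
[2] flags=1010 PL?F → skip
[3] flags=1010 LS?F → skip
[4] flags=1000 → (cmp)
[5] flags=1000 VS?F → skip
[6] flags=1000 LS?T → r2=0xe8
[7] flags=0010 → (cmp)
[8] flags=0010 VC?T → r2=0x21
[9] flags=0010 GE?T → r4=0xf9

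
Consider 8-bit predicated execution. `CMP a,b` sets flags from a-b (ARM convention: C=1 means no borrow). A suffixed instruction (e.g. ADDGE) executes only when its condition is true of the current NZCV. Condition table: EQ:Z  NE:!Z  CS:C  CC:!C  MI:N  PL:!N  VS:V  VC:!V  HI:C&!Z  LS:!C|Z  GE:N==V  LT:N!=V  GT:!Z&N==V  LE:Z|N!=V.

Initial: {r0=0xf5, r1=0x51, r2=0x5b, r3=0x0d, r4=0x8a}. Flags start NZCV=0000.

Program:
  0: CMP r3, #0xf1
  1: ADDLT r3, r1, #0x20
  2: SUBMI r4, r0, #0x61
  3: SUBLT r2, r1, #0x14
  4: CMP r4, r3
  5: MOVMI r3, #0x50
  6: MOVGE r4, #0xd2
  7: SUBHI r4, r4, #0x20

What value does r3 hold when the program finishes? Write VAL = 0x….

VAL = 0x0d

[0] flags=0000 → (cmp)
[1] flags=0000 LT?F → skip
[2] flags=0000 MI?F → skip
[3] flags=0000 LT?F → skip
[4] flags=0011 → (cmp)
[5] flags=0011 MI?F → skip
[6] flags=0011 GE?F → skip
[7] flags=0011 HI?T → r4=0x6a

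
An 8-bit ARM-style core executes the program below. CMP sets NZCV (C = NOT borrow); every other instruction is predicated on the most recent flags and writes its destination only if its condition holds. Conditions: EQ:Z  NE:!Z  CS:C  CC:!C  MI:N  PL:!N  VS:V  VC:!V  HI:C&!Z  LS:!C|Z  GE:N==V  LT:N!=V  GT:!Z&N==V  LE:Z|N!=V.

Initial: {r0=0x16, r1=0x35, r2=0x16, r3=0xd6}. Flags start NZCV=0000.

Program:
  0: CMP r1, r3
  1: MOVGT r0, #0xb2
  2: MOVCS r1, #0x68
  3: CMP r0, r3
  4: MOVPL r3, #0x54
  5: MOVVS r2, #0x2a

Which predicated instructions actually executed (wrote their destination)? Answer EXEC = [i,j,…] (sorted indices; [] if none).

0: ✓ CMP  NZCV=0000
1: ✓ MOVGT  r0←0xb2
2: · MOVCS
3: ✓ CMP  NZCV=1000
4: · MOVPL
5: · MOVVS

EXEC = [1]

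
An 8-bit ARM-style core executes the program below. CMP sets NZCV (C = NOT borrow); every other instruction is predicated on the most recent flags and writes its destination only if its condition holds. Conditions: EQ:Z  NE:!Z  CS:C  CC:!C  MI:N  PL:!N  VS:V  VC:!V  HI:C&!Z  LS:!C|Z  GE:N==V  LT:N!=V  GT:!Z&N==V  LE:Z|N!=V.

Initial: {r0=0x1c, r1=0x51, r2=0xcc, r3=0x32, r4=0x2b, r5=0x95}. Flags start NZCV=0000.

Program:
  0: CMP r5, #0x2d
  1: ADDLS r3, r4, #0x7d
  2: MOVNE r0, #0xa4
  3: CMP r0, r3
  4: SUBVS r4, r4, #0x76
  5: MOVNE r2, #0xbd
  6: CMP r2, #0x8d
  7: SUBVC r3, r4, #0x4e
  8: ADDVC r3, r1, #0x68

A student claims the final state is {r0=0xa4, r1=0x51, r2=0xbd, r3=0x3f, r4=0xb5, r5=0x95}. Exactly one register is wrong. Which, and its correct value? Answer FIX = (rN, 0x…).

0: ✓ CMP  NZCV=0011
1: · ADDLS
2: ✓ MOVNE  r0←0xa4
3: ✓ CMP  NZCV=0011
4: ✓ SUBVS  r4←0xb5
5: ✓ MOVNE  r2←0xbd
6: ✓ CMP  NZCV=0010
7: ✓ SUBVC  r3←0x67
8: ✓ ADDVC  r3←0xb9

FIX = (r3, 0xb9)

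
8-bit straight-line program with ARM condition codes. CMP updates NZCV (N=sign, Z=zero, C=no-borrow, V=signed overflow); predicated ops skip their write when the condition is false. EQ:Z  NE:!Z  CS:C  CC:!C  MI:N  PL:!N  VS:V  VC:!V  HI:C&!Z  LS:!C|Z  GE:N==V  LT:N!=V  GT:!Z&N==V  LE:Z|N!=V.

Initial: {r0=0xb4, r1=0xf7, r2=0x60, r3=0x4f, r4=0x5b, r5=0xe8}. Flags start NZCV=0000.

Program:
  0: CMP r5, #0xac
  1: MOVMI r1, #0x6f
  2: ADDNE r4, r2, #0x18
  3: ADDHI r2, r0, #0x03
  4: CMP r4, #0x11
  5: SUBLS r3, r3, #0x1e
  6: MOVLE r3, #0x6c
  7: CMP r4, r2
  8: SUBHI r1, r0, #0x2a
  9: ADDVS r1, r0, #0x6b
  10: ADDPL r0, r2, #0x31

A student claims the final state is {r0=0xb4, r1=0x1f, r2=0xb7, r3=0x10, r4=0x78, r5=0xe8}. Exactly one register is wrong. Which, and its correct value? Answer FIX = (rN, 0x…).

FIX = (r3, 0x4f)

0: ✓ CMP  NZCV=0010
1: · MOVMI
2: ✓ ADDNE  r4←0x78
3: ✓ ADDHI  r2←0xb7
4: ✓ CMP  NZCV=0010
5: · SUBLS
6: · MOVLE
7: ✓ CMP  NZCV=1001
8: · SUBHI
9: ✓ ADDVS  r1←0x1f
10: · ADDPL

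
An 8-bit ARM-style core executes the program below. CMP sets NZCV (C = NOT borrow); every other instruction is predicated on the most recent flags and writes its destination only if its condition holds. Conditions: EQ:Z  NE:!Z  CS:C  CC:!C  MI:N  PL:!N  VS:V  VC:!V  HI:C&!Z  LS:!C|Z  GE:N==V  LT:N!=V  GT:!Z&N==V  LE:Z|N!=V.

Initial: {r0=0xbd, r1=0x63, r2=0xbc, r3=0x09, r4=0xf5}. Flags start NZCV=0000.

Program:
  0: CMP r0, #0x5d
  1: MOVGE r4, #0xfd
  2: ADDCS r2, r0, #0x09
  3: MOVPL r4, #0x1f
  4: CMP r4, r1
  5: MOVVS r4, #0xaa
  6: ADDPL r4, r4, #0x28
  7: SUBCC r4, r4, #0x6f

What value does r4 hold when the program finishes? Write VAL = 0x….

0: ✓ CMP  NZCV=0011
1: · MOVGE
2: ✓ ADDCS  r2←0xc6
3: ✓ MOVPL  r4←0x1f
4: ✓ CMP  NZCV=1000
5: · MOVVS
6: · ADDPL
7: ✓ SUBCC  r4←0xb0

VAL = 0xb0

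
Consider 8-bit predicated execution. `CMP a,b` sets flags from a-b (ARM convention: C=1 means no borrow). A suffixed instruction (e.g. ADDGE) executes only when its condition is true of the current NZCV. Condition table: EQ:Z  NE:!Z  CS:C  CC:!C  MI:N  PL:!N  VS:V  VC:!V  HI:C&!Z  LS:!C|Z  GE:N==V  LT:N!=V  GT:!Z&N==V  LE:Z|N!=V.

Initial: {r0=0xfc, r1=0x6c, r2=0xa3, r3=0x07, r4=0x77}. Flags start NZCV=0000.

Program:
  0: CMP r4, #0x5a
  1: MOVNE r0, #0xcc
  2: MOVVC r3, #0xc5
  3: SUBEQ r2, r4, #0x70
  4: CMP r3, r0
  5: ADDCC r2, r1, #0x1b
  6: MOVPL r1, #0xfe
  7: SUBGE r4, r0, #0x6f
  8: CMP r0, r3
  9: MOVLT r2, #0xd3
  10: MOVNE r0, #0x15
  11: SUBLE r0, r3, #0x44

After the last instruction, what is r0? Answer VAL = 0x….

VAL = 0x15

[0] flags=0010 → (cmp)
[1] flags=0010 NE?T → r0=0xcc
[2] flags=0010 VC?T → r3=0xc5
[3] flags=0010 EQ?F → skip
[4] flags=1000 → (cmp)
[5] flags=1000 CC?T → r2=0x87
[6] flags=1000 PL?F → skip
[7] flags=1000 GE?F → skip
[8] flags=0010 → (cmp)
[9] flags=0010 LT?F → skip
[10] flags=0010 NE?T → r0=0x15
[11] flags=0010 LE?F → skip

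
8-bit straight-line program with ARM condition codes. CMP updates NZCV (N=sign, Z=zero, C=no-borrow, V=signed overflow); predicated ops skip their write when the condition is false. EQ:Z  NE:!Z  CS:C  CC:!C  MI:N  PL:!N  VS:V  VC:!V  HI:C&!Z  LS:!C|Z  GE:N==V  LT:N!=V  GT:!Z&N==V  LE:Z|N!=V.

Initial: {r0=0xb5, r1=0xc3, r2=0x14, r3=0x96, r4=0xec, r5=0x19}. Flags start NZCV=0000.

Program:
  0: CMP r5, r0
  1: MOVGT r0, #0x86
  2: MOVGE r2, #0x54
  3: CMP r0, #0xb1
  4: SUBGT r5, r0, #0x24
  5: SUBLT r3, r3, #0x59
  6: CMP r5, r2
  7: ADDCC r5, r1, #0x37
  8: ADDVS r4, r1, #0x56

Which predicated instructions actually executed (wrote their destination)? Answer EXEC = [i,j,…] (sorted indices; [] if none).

[0] flags=0000 → (cmp)
[1] flags=0000 GT?T → r0=0x86
[2] flags=0000 GE?T → r2=0x54
[3] flags=1000 → (cmp)
[4] flags=1000 GT?F → skip
[5] flags=1000 LT?T → r3=0x3d
[6] flags=1000 → (cmp)
[7] flags=1000 CC?T → r5=0xfa
[8] flags=1000 VS?F → skip

EXEC = [1,2,5,7]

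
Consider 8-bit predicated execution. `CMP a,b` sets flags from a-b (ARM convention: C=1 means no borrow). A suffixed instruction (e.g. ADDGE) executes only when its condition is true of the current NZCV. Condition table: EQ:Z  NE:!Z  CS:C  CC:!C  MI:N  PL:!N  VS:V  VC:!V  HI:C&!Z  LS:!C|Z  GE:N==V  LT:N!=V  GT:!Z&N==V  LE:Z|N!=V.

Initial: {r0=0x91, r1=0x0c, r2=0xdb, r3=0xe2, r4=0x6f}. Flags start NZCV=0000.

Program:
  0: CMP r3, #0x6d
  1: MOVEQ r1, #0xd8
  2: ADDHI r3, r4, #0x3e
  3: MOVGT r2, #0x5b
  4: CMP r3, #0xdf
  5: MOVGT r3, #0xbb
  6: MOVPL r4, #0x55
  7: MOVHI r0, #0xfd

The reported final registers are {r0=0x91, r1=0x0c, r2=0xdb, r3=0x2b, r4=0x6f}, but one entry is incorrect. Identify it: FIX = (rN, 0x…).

0: ✓ CMP  NZCV=0011
1: · MOVEQ
2: ✓ ADDHI  r3←0xad
3: · MOVGT
4: ✓ CMP  NZCV=1000
5: · MOVGT
6: · MOVPL
7: · MOVHI

FIX = (r3, 0xad)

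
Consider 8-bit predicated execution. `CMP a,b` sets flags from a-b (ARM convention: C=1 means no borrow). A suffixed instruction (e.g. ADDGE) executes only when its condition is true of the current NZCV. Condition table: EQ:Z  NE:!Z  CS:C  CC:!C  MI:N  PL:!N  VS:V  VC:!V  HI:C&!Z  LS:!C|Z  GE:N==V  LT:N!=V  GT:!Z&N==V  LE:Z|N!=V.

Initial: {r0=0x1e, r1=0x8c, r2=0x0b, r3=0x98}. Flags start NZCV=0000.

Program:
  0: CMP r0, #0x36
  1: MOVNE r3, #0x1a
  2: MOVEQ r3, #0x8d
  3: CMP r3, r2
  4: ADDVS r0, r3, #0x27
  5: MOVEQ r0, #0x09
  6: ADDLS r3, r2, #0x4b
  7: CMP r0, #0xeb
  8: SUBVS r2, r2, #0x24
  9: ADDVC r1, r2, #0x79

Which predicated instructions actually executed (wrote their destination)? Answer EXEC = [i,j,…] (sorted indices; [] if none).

0: ✓ CMP  NZCV=1000
1: ✓ MOVNE  r3←0x1a
2: · MOVEQ
3: ✓ CMP  NZCV=0010
4: · ADDVS
5: · MOVEQ
6: · ADDLS
7: ✓ CMP  NZCV=0000
8: · SUBVS
9: ✓ ADDVC  r1←0x84

EXEC = [1,9]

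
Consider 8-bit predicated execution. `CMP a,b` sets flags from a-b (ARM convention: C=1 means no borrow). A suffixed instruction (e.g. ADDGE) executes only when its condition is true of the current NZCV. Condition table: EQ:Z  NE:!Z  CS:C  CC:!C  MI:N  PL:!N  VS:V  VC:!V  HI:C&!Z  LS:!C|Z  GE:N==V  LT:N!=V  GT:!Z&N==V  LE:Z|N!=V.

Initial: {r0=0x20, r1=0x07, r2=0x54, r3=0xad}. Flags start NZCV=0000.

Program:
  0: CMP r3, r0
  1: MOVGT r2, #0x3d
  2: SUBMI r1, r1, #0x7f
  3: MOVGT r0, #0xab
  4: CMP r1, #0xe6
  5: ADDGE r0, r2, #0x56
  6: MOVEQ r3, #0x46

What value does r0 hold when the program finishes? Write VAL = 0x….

0: ✓ CMP  NZCV=1010
1: · MOVGT
2: ✓ SUBMI  r1←0x88
3: · MOVGT
4: ✓ CMP  NZCV=1000
5: · ADDGE
6: · MOVEQ

VAL = 0x20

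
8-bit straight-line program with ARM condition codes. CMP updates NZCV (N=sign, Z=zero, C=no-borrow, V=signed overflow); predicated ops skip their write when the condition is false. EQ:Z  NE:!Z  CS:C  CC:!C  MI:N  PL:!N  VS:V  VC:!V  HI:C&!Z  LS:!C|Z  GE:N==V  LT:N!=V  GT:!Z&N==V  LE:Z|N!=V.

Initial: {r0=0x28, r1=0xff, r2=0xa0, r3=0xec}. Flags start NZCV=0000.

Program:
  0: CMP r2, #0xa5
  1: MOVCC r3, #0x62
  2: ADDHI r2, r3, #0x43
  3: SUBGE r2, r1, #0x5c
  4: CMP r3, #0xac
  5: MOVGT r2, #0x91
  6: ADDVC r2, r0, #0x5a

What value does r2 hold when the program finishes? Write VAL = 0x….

VAL = 0x91

[0] flags=1000 → (cmp)
[1] flags=1000 CC?T → r3=0x62
[2] flags=1000 HI?F → skip
[3] flags=1000 GE?F → skip
[4] flags=1001 → (cmp)
[5] flags=1001 GT?T → r2=0x91
[6] flags=1001 VC?F → skip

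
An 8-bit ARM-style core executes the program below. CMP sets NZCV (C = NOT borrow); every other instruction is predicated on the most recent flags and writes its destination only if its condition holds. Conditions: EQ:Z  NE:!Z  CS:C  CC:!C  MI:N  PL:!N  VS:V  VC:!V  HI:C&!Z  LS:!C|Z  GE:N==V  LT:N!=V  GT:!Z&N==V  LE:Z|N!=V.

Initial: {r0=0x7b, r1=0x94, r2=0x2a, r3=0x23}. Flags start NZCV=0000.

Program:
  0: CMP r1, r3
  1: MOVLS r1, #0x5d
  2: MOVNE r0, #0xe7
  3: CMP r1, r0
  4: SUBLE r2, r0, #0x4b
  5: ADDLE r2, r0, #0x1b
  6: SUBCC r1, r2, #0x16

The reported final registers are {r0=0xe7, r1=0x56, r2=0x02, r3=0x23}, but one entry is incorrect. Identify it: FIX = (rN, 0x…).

FIX = (r1, 0xec)

[0] flags=0011 → (cmp)
[1] flags=0011 LS?F → skip
[2] flags=0011 NE?T → r0=0xe7
[3] flags=1000 → (cmp)
[4] flags=1000 LE?T → r2=0x9c
[5] flags=1000 LE?T → r2=0x02
[6] flags=1000 CC?T → r1=0xec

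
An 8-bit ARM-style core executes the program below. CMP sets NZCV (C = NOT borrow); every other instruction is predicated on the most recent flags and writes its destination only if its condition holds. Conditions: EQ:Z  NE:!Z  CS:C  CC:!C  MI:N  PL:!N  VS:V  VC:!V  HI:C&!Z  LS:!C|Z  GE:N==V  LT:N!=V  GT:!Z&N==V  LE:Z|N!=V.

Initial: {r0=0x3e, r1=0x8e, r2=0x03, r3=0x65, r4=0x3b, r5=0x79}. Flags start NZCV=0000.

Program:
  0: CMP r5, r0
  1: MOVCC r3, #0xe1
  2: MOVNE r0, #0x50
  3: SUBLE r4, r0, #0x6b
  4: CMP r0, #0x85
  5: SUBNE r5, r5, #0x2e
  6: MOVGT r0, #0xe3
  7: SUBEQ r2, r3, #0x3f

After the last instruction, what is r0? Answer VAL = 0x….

[0] flags=0010 → (cmp)
[1] flags=0010 CC?F → skip
[2] flags=0010 NE?T → r0=0x50
[3] flags=0010 LE?F → skip
[4] flags=1001 → (cmp)
[5] flags=1001 NE?T → r5=0x4b
[6] flags=1001 GT?T → r0=0xe3
[7] flags=1001 EQ?F → skip

VAL = 0xe3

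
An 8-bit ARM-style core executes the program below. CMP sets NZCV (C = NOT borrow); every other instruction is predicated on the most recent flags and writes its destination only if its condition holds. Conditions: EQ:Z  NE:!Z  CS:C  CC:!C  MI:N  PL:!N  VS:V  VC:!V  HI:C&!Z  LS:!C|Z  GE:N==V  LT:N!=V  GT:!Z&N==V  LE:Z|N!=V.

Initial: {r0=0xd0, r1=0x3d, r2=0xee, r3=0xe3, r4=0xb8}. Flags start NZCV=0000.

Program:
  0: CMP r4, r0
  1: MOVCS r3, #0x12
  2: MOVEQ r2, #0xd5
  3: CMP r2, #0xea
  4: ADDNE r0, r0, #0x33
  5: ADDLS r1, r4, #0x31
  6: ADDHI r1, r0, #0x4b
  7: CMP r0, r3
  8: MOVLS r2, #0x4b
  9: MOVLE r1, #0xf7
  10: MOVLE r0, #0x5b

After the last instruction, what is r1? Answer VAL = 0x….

VAL = 0x4e

[0] flags=1000 → (cmp)
[1] flags=1000 CS?F → skip
[2] flags=1000 EQ?F → skip
[3] flags=0010 → (cmp)
[4] flags=0010 NE?T → r0=0x03
[5] flags=0010 LS?F → skip
[6] flags=0010 HI?T → r1=0x4e
[7] flags=0000 → (cmp)
[8] flags=0000 LS?T → r2=0x4b
[9] flags=0000 LE?F → skip
[10] flags=0000 LE?F → skip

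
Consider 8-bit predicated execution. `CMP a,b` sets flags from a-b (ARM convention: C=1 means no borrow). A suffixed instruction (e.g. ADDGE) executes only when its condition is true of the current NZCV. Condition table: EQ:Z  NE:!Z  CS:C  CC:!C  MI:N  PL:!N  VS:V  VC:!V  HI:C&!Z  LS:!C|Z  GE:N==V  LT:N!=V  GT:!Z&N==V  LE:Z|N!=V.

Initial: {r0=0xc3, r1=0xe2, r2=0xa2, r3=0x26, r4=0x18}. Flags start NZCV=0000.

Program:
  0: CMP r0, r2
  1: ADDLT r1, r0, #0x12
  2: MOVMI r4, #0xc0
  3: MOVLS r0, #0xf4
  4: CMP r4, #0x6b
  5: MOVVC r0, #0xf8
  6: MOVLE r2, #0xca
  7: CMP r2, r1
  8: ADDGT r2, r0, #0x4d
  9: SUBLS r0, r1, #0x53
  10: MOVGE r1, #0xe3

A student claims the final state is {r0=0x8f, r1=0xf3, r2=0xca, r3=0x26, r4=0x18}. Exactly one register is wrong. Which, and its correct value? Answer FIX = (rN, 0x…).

FIX = (r1, 0xe2)

[0] flags=0010 → (cmp)
[1] flags=0010 LT?F → skip
[2] flags=0010 MI?F → skip
[3] flags=0010 LS?F → skip
[4] flags=1000 → (cmp)
[5] flags=1000 VC?T → r0=0xf8
[6] flags=1000 LE?T → r2=0xca
[7] flags=1000 → (cmp)
[8] flags=1000 GT?F → skip
[9] flags=1000 LS?T → r0=0x8f
[10] flags=1000 GE?F → skip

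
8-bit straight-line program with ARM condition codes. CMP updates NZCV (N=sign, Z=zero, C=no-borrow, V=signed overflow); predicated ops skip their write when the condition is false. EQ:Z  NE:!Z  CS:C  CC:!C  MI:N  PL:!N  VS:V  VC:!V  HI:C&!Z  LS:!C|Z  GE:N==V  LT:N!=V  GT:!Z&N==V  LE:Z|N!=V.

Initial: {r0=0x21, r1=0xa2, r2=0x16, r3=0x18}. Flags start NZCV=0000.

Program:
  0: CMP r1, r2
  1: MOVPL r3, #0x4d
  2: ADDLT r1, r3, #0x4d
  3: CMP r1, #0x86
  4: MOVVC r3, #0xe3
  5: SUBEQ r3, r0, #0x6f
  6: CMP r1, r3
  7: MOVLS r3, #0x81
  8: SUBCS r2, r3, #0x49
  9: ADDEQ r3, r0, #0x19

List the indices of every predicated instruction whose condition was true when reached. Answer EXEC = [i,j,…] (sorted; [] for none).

[0] flags=1010 → (cmp)
[1] flags=1010 PL?F → skip
[2] flags=1010 LT?T → r1=0x65
[3] flags=1001 → (cmp)
[4] flags=1001 VC?F → skip
[5] flags=1001 EQ?F → skip
[6] flags=0010 → (cmp)
[7] flags=0010 LS?F → skip
[8] flags=0010 CS?T → r2=0xcf
[9] flags=0010 EQ?F → skip

EXEC = [2,8]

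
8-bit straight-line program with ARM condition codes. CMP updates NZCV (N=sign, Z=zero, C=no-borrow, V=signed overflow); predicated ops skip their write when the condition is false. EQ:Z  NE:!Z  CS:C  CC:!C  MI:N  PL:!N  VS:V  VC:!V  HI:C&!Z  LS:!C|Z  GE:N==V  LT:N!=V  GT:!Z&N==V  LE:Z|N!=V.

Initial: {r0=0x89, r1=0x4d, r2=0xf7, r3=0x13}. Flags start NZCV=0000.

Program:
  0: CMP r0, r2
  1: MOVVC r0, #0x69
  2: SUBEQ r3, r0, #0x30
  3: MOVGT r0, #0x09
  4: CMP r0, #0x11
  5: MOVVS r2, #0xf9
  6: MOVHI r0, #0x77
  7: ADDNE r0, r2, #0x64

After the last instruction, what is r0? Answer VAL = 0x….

VAL = 0x5b

0: ✓ CMP  NZCV=1000
1: ✓ MOVVC  r0←0x69
2: · SUBEQ
3: · MOVGT
4: ✓ CMP  NZCV=0010
5: · MOVVS
6: ✓ MOVHI  r0←0x77
7: ✓ ADDNE  r0←0x5b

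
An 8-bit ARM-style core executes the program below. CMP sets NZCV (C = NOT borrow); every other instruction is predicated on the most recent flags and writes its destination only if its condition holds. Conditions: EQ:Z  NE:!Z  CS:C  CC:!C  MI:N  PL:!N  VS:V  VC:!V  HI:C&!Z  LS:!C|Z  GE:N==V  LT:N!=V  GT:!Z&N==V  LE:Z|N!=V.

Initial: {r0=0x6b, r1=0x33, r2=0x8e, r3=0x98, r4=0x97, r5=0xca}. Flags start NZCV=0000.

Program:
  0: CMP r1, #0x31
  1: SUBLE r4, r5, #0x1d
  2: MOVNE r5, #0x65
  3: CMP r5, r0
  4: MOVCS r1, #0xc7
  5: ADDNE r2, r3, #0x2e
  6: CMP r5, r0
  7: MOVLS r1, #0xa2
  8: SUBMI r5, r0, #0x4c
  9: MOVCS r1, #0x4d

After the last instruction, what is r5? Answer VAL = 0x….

VAL = 0x1f

0: ✓ CMP  NZCV=0010
1: · SUBLE
2: ✓ MOVNE  r5←0x65
3: ✓ CMP  NZCV=1000
4: · MOVCS
5: ✓ ADDNE  r2←0xc6
6: ✓ CMP  NZCV=1000
7: ✓ MOVLS  r1←0xa2
8: ✓ SUBMI  r5←0x1f
9: · MOVCS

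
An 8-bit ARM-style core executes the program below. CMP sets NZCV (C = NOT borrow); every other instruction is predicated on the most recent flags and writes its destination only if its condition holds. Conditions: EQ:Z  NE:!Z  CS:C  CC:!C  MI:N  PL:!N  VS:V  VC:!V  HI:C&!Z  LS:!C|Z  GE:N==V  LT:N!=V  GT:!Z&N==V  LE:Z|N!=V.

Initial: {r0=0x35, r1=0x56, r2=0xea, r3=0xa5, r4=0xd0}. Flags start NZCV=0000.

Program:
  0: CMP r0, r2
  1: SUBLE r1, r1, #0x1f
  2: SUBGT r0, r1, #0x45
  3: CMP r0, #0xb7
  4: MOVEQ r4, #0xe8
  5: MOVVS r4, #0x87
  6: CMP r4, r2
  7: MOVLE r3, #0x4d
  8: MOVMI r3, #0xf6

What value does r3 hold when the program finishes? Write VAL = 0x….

VAL = 0xf6

[0] flags=0000 → (cmp)
[1] flags=0000 LE?F → skip
[2] flags=0000 GT?T → r0=0x11
[3] flags=0000 → (cmp)
[4] flags=0000 EQ?F → skip
[5] flags=0000 VS?F → skip
[6] flags=1000 → (cmp)
[7] flags=1000 LE?T → r3=0x4d
[8] flags=1000 MI?T → r3=0xf6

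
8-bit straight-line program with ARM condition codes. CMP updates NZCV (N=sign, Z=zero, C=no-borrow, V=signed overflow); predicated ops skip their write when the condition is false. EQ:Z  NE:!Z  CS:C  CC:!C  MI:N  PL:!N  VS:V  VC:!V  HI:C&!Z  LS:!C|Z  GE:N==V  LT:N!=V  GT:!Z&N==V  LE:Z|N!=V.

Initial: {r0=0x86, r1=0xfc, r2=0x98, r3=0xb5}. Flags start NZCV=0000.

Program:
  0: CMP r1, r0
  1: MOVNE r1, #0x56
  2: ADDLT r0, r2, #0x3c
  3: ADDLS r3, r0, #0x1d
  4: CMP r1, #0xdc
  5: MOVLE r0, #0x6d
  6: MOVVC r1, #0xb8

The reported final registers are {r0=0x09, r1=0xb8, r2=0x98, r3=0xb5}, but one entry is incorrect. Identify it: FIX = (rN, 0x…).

[0] flags=0010 → (cmp)
[1] flags=0010 NE?T → r1=0x56
[2] flags=0010 LT?F → skip
[3] flags=0010 LS?F → skip
[4] flags=0000 → (cmp)
[5] flags=0000 LE?F → skip
[6] flags=0000 VC?T → r1=0xb8

FIX = (r0, 0x86)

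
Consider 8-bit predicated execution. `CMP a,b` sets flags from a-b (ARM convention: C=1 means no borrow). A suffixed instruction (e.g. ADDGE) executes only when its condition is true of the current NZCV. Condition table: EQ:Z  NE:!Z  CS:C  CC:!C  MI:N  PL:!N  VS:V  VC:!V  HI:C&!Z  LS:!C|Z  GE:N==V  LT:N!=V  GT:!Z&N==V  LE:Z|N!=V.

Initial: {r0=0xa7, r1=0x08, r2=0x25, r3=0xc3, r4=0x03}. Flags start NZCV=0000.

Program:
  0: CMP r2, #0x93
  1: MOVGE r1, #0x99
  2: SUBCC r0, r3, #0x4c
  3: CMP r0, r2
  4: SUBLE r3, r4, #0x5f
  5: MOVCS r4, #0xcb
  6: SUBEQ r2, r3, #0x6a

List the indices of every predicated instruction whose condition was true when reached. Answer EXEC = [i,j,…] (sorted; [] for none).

EXEC = [1,2,5]

[0] flags=1001 → (cmp)
[1] flags=1001 GE?T → r1=0x99
[2] flags=1001 CC?T → r0=0x77
[3] flags=0010 → (cmp)
[4] flags=0010 LE?F → skip
[5] flags=0010 CS?T → r4=0xcb
[6] flags=0010 EQ?F → skip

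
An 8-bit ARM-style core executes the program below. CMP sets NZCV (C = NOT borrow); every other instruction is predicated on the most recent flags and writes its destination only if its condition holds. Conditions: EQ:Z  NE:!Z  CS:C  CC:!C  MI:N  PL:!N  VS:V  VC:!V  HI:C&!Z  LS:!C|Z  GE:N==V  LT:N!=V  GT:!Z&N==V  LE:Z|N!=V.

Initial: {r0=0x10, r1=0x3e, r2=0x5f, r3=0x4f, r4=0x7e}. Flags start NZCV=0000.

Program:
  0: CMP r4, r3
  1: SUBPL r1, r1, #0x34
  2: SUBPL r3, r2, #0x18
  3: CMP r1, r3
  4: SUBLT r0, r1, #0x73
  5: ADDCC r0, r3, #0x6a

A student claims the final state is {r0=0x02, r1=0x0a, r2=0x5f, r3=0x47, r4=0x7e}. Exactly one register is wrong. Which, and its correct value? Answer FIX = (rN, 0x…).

FIX = (r0, 0xb1)

0: ✓ CMP  NZCV=0010
1: ✓ SUBPL  r1←0x0a
2: ✓ SUBPL  r3←0x47
3: ✓ CMP  NZCV=1000
4: ✓ SUBLT  r0←0x97
5: ✓ ADDCC  r0←0xb1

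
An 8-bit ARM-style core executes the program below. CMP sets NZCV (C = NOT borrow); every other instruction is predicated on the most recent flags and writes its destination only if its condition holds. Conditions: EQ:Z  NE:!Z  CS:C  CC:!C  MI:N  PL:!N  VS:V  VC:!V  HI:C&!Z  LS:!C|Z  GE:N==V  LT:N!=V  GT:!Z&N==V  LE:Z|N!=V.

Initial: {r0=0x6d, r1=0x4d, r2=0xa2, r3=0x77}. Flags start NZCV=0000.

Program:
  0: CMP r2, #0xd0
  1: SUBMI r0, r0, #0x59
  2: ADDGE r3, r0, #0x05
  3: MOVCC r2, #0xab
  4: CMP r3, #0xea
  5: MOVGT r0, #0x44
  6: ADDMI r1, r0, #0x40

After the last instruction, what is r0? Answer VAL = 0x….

[0] flags=1000 → (cmp)
[1] flags=1000 MI?T → r0=0x14
[2] flags=1000 GE?F → skip
[3] flags=1000 CC?T → r2=0xab
[4] flags=1001 → (cmp)
[5] flags=1001 GT?T → r0=0x44
[6] flags=1001 MI?T → r1=0x84

VAL = 0x44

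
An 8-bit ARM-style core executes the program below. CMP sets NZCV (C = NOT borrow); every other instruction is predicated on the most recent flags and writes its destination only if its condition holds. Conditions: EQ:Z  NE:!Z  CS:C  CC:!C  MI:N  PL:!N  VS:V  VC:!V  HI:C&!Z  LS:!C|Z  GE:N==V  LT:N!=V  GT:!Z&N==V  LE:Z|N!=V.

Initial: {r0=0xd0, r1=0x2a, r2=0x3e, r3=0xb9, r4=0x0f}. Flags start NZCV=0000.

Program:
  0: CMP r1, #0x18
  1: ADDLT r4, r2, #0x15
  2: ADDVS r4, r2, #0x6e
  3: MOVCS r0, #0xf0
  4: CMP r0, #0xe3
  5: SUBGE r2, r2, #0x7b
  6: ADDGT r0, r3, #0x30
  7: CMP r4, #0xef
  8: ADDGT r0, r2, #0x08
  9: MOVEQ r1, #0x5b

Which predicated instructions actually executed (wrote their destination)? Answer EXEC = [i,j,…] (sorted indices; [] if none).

EXEC = [3,5,6,8]

0: ✓ CMP  NZCV=0010
1: · ADDLT
2: · ADDVS
3: ✓ MOVCS  r0←0xf0
4: ✓ CMP  NZCV=0010
5: ✓ SUBGE  r2←0xc3
6: ✓ ADDGT  r0←0xe9
7: ✓ CMP  NZCV=0000
8: ✓ ADDGT  r0←0xcb
9: · MOVEQ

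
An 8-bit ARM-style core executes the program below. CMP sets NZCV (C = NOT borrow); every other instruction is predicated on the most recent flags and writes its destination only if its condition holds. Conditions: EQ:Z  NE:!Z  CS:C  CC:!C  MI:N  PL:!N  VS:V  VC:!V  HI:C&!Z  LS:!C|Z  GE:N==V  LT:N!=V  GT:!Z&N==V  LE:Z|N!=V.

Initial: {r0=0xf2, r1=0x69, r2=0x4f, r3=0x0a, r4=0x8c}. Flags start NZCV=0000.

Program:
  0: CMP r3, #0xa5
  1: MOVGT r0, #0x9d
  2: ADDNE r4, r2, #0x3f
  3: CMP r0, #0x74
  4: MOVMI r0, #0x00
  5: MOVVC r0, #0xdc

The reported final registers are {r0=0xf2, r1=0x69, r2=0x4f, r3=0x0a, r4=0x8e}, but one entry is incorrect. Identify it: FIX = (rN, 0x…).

[0] flags=0000 → (cmp)
[1] flags=0000 GT?T → r0=0x9d
[2] flags=0000 NE?T → r4=0x8e
[3] flags=0011 → (cmp)
[4] flags=0011 MI?F → skip
[5] flags=0011 VC?F → skip

FIX = (r0, 0x9d)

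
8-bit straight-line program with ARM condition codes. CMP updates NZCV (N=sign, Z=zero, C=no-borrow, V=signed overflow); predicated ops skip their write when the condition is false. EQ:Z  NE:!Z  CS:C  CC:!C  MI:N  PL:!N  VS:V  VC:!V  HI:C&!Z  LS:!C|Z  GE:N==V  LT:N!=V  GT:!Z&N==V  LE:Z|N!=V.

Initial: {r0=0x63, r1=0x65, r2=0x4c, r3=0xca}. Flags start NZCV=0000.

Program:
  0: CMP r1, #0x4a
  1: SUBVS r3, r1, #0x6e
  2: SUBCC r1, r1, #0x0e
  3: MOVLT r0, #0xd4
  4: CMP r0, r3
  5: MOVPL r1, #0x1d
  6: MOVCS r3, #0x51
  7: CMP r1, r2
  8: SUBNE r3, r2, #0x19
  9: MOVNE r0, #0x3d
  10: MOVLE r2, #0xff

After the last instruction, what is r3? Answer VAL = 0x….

VAL = 0x33

[0] flags=0010 → (cmp)
[1] flags=0010 VS?F → skip
[2] flags=0010 CC?F → skip
[3] flags=0010 LT?F → skip
[4] flags=1001 → (cmp)
[5] flags=1001 PL?F → skip
[6] flags=1001 CS?F → skip
[7] flags=0010 → (cmp)
[8] flags=0010 NE?T → r3=0x33
[9] flags=0010 NE?T → r0=0x3d
[10] flags=0010 LE?F → skip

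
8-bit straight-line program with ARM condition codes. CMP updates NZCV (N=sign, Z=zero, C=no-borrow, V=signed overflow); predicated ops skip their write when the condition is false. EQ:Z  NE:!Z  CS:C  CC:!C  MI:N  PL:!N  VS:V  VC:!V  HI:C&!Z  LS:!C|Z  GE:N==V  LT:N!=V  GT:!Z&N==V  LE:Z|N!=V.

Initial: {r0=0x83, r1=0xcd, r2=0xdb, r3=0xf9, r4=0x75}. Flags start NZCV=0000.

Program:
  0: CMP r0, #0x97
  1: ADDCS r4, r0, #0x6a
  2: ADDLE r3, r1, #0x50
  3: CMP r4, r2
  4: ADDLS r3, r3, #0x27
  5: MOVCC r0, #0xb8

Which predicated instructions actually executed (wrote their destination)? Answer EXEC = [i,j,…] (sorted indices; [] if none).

EXEC = [2,4,5]

0: ✓ CMP  NZCV=1000
1: · ADDCS
2: ✓ ADDLE  r3←0x1d
3: ✓ CMP  NZCV=1001
4: ✓ ADDLS  r3←0x44
5: ✓ MOVCC  r0←0xb8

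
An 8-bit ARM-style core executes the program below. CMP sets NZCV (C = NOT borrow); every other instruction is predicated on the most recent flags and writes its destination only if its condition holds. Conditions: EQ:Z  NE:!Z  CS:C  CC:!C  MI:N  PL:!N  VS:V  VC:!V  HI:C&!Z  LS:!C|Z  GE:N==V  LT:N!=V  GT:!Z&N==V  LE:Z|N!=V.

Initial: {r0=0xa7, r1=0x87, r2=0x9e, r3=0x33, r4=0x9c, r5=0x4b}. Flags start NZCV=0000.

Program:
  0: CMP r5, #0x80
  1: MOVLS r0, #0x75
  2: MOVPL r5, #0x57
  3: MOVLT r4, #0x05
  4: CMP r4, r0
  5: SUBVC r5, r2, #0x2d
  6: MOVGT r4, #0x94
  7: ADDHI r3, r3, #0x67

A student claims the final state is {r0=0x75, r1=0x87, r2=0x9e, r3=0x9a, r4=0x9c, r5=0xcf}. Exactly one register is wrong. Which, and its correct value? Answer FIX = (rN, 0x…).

FIX = (r5, 0x4b)

0: ✓ CMP  NZCV=1001
1: ✓ MOVLS  r0←0x75
2: · MOVPL
3: · MOVLT
4: ✓ CMP  NZCV=0011
5: · SUBVC
6: · MOVGT
7: ✓ ADDHI  r3←0x9a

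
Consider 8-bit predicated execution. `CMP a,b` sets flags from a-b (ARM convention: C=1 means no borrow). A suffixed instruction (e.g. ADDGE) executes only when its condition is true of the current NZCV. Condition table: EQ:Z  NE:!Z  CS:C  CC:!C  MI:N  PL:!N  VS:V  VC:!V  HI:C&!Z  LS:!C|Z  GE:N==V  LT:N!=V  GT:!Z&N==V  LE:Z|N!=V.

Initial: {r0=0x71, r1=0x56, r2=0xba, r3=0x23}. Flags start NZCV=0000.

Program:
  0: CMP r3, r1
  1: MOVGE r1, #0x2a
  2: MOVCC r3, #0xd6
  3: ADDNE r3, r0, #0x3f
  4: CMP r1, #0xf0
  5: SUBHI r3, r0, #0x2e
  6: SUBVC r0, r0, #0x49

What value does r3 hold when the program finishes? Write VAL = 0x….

VAL = 0xb0

[0] flags=1000 → (cmp)
[1] flags=1000 GE?F → skip
[2] flags=1000 CC?T → r3=0xd6
[3] flags=1000 NE?T → r3=0xb0
[4] flags=0000 → (cmp)
[5] flags=0000 HI?F → skip
[6] flags=0000 VC?T → r0=0x28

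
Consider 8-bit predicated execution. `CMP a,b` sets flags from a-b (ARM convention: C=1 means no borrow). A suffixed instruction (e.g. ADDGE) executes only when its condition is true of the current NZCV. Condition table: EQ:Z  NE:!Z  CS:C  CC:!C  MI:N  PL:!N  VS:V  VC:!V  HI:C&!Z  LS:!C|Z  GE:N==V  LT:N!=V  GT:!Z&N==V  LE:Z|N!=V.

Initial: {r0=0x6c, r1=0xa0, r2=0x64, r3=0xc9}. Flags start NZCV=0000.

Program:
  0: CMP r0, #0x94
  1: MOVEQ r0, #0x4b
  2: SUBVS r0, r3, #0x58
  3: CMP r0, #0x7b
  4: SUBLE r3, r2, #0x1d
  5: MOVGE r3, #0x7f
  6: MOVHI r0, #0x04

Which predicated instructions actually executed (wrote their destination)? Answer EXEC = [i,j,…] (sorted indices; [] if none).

EXEC = [2,4]

[0] flags=1001 → (cmp)
[1] flags=1001 EQ?F → skip
[2] flags=1001 VS?T → r0=0x71
[3] flags=1000 → (cmp)
[4] flags=1000 LE?T → r3=0x47
[5] flags=1000 GE?F → skip
[6] flags=1000 HI?F → skip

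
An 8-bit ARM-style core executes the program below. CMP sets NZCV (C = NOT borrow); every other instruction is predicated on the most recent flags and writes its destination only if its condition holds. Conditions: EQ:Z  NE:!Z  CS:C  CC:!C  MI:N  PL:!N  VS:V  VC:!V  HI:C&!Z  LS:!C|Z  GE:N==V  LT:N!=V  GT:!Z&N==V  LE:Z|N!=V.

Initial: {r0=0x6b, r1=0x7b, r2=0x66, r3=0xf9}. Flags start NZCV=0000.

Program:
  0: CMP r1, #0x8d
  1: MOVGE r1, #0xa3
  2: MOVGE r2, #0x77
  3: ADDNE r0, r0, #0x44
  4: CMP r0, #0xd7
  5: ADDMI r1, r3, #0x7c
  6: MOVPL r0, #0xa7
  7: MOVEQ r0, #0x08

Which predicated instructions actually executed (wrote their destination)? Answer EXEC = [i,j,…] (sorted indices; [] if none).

EXEC = [1,2,3,5]

[0] flags=1001 → (cmp)
[1] flags=1001 GE?T → r1=0xa3
[2] flags=1001 GE?T → r2=0x77
[3] flags=1001 NE?T → r0=0xaf
[4] flags=1000 → (cmp)
[5] flags=1000 MI?T → r1=0x75
[6] flags=1000 PL?F → skip
[7] flags=1000 EQ?F → skip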